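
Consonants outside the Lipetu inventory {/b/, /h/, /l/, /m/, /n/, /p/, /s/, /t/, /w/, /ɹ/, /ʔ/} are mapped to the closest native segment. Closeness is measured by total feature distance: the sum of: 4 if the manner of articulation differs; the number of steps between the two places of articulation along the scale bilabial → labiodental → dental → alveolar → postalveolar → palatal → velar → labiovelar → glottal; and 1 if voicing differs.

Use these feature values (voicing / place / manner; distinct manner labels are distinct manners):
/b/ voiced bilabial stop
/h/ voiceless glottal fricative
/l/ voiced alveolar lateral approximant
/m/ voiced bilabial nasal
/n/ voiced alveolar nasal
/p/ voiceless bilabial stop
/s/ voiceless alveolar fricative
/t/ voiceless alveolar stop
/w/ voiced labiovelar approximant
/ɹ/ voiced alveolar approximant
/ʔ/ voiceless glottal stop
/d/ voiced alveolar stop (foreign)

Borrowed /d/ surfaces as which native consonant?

t

/t/ is closest: same manner (stop), place distance 0 (alveolar→alveolar), voicing differs (+1); total 1. Next closest is /b/ at distance 3.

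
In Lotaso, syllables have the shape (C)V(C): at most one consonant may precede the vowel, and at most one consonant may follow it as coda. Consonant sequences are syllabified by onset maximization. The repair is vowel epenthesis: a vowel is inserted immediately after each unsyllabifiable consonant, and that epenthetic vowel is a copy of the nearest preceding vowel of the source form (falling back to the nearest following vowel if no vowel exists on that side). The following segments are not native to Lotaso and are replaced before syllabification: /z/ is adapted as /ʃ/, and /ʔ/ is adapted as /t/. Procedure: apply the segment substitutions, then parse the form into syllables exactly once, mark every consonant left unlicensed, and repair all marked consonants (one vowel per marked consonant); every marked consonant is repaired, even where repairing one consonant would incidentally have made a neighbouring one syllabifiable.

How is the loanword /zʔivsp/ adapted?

Substitution: /z/ → /ʃ/, /ʔ/ → /t/, giving /ʃtivsp/.
Syllabifying with onset maximization leaves /ʃ/, /s/, /p/ stranded (at most one coda consonant is licensed; onsets are limited to one consonant).
Each unlicensed consonant becomes the onset of a new syllable: /ʃ/ → /ʃi/, /s/ → /si/, /p/ → /pi/.

ʃitivsipi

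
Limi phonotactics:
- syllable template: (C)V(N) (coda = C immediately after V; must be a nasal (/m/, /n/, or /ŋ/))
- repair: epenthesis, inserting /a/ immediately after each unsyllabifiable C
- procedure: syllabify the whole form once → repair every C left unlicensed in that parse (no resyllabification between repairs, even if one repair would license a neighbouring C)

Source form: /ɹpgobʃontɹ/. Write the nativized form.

The consonants /ɹ/, /p/, /b/, /t/, /ɹ/ cannot be parsed into a legal (C)V(N) syllable (only a nasal (/m/, /n/, or /ŋ/) is licensed in coda position; onsets are limited to one consonant).
Epenthesis after each stranded consonant: /ɹ/ → /ɹa/, /p/ → /pa/, /b/ → /ba/, /t/ → /ta/, /ɹ/ → /ɹa/.

ɹapagobaʃontaɹa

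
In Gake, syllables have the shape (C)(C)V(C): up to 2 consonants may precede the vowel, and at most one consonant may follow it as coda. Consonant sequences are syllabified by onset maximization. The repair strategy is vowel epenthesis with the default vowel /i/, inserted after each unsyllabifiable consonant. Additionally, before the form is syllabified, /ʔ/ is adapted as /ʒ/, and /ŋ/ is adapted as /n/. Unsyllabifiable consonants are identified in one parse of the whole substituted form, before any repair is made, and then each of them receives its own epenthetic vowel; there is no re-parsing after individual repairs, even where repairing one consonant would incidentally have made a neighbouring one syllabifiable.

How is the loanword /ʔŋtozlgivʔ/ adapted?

ʒintozlgivʒi

Substitution: /ʔ/ → /ʒ/, /ŋ/ → /n/, giving /ʒntozlgivʒ/.
Under (C)(C)V(C), the unsyllabifiable consonants are /ʒ/, /ʒ/ (at most one coda consonant is licensed; onsets may contain at most 2 consonants).
Inserting the epenthetic vowel yields /ʒ/ → /ʒi/, /ʒ/ → /ʒi/.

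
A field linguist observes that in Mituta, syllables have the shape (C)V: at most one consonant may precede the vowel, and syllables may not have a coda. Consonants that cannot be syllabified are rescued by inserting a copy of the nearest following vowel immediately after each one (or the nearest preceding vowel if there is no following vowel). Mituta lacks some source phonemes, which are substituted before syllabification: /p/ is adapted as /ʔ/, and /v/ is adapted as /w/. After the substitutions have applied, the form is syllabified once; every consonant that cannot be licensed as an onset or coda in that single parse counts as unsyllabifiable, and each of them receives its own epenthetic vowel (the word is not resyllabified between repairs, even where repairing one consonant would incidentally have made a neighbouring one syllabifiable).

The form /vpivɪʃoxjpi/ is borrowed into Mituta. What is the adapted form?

wiʔiwɪʃoxijiʔi

Substitution: /v/ → /w/, /p/ → /ʔ/, giving /wʔiwɪʃoxjʔi/.
The consonants /w/, /x/, /j/ cannot be parsed into a legal (C)V syllable (no codas are permitted; onsets are limited to one consonant).
Each unlicensed consonant becomes the onset of a new syllable: /w/ → /wi/, /x/ → /xi/, /j/ → /ji/.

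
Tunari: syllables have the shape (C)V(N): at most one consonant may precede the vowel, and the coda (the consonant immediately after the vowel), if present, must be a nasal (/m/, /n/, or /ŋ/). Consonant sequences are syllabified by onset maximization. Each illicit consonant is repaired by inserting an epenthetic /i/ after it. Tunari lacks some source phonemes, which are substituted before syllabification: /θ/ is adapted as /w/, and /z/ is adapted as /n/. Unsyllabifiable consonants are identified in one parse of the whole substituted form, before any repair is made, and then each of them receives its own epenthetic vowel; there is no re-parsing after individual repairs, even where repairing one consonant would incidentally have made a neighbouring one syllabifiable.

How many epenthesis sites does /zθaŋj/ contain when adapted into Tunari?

After substitution the input is /nwaŋj/.
The unsyllabifiable consonants are /n/, /j/; each receives one epenthetic vowel.

2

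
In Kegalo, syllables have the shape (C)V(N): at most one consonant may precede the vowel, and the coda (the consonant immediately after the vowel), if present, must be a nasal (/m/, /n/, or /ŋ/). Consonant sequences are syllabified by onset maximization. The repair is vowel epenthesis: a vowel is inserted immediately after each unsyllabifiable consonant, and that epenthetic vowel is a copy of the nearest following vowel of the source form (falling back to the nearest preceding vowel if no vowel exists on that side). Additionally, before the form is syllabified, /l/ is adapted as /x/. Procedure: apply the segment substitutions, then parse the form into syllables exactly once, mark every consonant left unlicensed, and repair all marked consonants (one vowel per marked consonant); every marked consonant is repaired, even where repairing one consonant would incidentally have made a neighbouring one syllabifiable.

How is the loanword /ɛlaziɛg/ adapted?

Substitution: /l/ → /x/, giving /ɛxaziɛg/.
Under (C)V(N), the unsyllabifiable consonants are /g/ (only a nasal (/m/, /n/, or /ŋ/) is licensed in coda position; onsets are limited to one consonant).
Inserting the epenthetic vowel yields /g/ → /gɛ/.

ɛxaziɛgɛ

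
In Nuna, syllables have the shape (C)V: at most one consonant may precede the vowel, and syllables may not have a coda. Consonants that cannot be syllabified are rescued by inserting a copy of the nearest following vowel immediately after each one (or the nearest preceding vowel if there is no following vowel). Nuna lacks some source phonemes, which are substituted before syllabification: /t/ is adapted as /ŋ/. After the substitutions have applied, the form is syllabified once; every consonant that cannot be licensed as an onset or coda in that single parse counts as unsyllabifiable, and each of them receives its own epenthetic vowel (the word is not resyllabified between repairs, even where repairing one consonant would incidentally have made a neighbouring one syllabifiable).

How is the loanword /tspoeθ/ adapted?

ŋosopoeθe

Substitution: /t/ → /ŋ/, giving /ŋspoeθ/.
Under (C)V, the unsyllabifiable consonants are /ŋ/, /s/, /θ/ (no codas are permitted; onsets are limited to one consonant).
Inserting the epenthetic vowel yields /ŋ/ → /ŋo/, /s/ → /so/, /θ/ → /θe/.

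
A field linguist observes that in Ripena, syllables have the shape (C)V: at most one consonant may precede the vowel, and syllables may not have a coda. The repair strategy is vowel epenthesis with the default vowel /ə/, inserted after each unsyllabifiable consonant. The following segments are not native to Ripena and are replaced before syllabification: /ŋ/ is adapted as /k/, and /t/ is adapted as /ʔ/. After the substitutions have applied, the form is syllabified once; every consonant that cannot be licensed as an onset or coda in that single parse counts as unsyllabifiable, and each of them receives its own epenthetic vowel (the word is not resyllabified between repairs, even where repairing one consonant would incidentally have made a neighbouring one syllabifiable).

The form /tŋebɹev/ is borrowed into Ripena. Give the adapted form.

ʔəkebəɹevə

Substitution: /t/ → /ʔ/, /ŋ/ → /k/, giving /ʔkebɹev/.
Syllabifying with onset maximization leaves /ʔ/, /b/, /v/ stranded (no codas are permitted; onsets are limited to one consonant).
Epenthesis after each stranded consonant: /ʔ/ → /ʔə/, /b/ → /bə/, /v/ → /və/.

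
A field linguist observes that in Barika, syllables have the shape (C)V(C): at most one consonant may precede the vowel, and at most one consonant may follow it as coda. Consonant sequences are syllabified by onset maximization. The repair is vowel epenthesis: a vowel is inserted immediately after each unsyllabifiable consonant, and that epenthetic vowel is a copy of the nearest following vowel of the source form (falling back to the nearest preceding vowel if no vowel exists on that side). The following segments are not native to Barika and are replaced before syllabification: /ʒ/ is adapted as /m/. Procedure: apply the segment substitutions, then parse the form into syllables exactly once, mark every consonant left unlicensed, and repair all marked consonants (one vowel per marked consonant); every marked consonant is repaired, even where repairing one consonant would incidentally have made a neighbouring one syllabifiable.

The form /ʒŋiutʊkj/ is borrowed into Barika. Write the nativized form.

miŋiutʊkjʊ

Substitution: /ʒ/ → /m/, giving /mŋiutʊkj/.
Under (C)V(C), the unsyllabifiable consonants are /m/, /j/ (at most one coda consonant is licensed; onsets are limited to one consonant).
Epenthesis after each stranded consonant: /m/ → /mi/, /j/ → /jʊ/.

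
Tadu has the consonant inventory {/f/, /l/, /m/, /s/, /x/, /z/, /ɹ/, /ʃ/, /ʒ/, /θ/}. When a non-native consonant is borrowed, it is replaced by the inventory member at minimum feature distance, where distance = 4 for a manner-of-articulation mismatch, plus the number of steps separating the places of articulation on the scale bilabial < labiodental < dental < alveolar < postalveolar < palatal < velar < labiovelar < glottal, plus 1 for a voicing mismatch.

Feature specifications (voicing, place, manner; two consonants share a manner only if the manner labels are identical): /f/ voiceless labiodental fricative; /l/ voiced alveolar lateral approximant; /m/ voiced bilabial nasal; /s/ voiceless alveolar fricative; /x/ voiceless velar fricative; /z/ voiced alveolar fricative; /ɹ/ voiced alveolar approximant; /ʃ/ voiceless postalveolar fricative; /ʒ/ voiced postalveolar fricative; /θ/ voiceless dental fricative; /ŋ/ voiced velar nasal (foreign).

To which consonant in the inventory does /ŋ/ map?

/x/ is closest: manner differs (nasal→fricative, +4), place distance 0 (velar→velar), voicing differs (+1); total 5. Next closest is /m/ at distance 6.

x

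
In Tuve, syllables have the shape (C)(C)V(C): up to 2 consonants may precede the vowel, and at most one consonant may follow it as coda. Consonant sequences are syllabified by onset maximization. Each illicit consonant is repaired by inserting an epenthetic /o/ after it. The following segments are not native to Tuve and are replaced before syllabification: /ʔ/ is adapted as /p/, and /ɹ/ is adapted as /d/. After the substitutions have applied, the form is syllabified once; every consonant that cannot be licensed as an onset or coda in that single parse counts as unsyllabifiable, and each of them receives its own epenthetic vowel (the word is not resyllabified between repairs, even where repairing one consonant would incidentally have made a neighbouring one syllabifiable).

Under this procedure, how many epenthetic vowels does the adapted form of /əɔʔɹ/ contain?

After substitution the input is /əɔpd/.
The unsyllabifiable consonants are /d/; each receives one epenthetic vowel.

1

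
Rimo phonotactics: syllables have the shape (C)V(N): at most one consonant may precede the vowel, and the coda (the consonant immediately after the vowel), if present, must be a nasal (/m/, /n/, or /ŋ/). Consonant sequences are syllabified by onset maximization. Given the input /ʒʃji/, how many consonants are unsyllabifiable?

Syllabifying with onset maximization leaves /ʒ/, /ʃ/ stranded (only a nasal (/m/, /n/, or /ŋ/) is licensed in coda position; onsets are limited to one consonant).

2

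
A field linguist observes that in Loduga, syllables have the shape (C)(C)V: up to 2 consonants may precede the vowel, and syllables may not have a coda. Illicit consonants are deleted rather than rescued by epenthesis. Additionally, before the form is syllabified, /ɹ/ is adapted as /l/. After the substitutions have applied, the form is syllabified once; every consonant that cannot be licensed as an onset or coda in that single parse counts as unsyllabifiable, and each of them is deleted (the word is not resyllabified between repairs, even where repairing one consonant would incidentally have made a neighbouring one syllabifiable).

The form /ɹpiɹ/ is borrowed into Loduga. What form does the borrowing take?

Substitution: /ɹ/ → /l/, giving /lpil/.
Under (C)(C)V, the unsyllabifiable consonants are /l/ (no codas are permitted; onsets may contain at most 2 consonants).
Deleting the stranded consonants removes /l/.

lpi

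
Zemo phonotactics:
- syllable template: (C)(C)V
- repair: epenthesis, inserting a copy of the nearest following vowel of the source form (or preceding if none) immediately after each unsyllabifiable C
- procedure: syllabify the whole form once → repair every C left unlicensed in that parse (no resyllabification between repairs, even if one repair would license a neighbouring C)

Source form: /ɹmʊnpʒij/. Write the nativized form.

The consonants /n/, /j/ cannot be parsed into a legal (C)(C)V syllable (no codas are permitted; onsets may contain at most 2 consonants).
Each unlicensed consonant becomes the onset of a new syllable: /n/ → /ni/, /j/ → /ji/.

ɹmʊnipʒiji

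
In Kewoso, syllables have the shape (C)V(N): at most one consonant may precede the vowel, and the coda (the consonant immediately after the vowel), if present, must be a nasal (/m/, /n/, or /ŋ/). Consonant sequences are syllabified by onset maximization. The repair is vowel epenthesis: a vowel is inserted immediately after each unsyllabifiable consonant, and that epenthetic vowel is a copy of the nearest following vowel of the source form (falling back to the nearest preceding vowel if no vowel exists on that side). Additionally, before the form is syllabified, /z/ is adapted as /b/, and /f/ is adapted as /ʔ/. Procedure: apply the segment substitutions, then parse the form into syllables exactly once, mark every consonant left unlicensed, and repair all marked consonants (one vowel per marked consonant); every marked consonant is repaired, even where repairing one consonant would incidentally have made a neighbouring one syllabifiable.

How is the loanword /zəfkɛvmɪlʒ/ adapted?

bəʔɛkɛvɪmɪlɪʒɪ

Substitution: /z/ → /b/, /f/ → /ʔ/, giving /bəʔkɛvmɪlʒ/.
Under (C)V(N), the unsyllabifiable consonants are /ʔ/, /v/, /l/, /ʒ/ (only a nasal (/m/, /n/, or /ŋ/) is licensed in coda position; onsets are limited to one consonant).
Inserting the epenthetic vowel yields /ʔ/ → /ʔɛ/, /v/ → /vɪ/, /l/ → /lɪ/, /ʒ/ → /ʒɪ/.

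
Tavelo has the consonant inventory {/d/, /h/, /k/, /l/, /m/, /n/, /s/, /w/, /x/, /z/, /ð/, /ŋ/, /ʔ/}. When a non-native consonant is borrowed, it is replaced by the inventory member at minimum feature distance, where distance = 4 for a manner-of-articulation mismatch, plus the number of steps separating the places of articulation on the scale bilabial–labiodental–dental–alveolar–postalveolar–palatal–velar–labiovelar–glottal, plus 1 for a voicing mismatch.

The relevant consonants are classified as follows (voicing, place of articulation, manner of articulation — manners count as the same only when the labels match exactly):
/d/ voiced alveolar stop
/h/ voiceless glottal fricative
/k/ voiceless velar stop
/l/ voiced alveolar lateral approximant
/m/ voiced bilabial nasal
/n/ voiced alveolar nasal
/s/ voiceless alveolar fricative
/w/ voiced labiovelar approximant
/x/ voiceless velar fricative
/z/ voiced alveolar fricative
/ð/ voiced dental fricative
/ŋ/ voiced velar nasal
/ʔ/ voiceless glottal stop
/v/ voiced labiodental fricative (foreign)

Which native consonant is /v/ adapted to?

/ð/ is closest: same manner (fricative), place distance 1 (labiodental→dental), same voicing; total 1. Next closest is /z/ at distance 2.

ð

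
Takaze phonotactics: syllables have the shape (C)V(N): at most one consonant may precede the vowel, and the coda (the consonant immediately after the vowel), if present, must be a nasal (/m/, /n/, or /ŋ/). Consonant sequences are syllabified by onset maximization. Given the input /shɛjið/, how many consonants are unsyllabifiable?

2

Syllabifying with onset maximization leaves /s/, /ð/ stranded (only a nasal (/m/, /n/, or /ŋ/) is licensed in coda position; onsets are limited to one consonant).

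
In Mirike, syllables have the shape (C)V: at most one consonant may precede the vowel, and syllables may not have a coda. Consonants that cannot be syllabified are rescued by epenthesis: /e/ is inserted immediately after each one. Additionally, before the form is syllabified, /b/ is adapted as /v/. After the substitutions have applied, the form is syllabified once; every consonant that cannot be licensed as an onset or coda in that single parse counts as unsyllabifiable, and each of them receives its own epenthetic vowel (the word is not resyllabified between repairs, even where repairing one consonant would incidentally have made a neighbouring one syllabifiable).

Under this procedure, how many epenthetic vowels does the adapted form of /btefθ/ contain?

3

After substitution the input is /vtefθ/.
The unsyllabifiable consonants are /v/, /f/, /θ/; each receives one epenthetic vowel.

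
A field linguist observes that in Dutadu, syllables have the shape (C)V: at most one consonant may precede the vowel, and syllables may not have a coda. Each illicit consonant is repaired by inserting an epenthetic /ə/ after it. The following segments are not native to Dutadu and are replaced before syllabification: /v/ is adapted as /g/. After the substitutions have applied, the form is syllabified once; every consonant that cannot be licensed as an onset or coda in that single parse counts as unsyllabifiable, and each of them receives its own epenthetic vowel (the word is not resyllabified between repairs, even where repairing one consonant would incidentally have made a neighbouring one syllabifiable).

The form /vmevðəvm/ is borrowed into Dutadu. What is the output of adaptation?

Substitution: /v/ → /g/, giving /gmegðəgm/.
Under (C)V, the unsyllabifiable consonants are /g/, /g/, /g/, /m/ (no codas are permitted; onsets are limited to one consonant).
Inserting the epenthetic vowel yields /g/ → /gə/, /g/ → /gə/, /g/ → /gə/, /m/ → /mə/.

gəmegəðəgəmə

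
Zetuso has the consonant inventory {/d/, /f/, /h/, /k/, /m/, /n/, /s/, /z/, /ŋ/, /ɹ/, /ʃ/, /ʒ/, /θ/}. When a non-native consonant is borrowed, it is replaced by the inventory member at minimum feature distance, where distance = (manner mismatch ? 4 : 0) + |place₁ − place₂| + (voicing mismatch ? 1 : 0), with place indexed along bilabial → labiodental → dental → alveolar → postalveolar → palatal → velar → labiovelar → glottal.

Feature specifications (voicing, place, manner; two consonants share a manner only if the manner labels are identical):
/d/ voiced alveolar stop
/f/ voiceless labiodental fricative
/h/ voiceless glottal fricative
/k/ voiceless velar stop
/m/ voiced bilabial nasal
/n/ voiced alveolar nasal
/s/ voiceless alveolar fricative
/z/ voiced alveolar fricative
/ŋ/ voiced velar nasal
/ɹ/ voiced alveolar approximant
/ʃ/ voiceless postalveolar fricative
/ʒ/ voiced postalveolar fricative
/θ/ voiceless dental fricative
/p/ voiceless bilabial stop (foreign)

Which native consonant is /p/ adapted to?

d

/d/ is closest: same manner (stop), place distance 3 (bilabial→alveolar), voicing differs (+1); total 4. Next closest is /f/ at distance 5.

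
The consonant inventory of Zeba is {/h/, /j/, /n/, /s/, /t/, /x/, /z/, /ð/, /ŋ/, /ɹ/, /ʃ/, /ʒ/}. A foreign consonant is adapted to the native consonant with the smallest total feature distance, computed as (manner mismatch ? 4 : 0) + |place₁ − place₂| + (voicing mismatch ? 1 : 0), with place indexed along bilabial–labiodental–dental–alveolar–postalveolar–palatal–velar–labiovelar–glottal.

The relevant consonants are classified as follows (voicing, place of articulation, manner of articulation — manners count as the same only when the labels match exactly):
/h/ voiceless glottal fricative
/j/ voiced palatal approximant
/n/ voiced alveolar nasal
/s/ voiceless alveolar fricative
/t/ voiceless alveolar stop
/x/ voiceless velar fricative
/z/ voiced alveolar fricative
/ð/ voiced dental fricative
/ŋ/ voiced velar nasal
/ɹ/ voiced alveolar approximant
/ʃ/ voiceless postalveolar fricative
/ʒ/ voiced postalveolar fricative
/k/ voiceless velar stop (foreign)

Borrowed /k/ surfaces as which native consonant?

/t/ is closest: same manner (stop), place distance 3 (velar→alveolar), same voicing; total 3. Next closest is /x/ at distance 4.

t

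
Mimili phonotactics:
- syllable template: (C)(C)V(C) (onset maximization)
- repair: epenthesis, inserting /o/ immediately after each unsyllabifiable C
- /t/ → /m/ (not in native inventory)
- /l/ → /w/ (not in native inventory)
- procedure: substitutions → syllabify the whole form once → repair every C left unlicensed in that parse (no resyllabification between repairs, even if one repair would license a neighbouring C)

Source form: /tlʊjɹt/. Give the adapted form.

mwʊjɹomo

Substitution: /t/ → /m/, /l/ → /w/, giving /mwʊjɹm/.
Under (C)(C)V(C), the unsyllabifiable consonants are /ɹ/, /m/ (at most one coda consonant is licensed; onsets may contain at most 2 consonants).
Each unlicensed consonant becomes the onset of a new syllable: /ɹ/ → /ɹo/, /m/ → /mo/.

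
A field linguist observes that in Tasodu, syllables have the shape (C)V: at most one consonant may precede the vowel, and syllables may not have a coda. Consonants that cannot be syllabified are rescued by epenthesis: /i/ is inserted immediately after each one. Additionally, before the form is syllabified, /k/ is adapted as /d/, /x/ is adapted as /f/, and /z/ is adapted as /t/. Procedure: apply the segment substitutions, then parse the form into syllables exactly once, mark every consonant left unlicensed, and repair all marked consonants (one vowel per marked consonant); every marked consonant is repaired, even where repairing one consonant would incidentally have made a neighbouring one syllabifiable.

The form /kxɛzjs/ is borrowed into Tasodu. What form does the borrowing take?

Substitution: /k/ → /d/, /x/ → /f/, /z/ → /t/, giving /dfɛtjs/.
The consonants /d/, /t/, /j/, /s/ cannot be parsed into a legal (C)V syllable (no codas are permitted; onsets are limited to one consonant).
Each unlicensed consonant becomes the onset of a new syllable: /d/ → /di/, /t/ → /ti/, /j/ → /ji/, /s/ → /si/.

difɛtijisi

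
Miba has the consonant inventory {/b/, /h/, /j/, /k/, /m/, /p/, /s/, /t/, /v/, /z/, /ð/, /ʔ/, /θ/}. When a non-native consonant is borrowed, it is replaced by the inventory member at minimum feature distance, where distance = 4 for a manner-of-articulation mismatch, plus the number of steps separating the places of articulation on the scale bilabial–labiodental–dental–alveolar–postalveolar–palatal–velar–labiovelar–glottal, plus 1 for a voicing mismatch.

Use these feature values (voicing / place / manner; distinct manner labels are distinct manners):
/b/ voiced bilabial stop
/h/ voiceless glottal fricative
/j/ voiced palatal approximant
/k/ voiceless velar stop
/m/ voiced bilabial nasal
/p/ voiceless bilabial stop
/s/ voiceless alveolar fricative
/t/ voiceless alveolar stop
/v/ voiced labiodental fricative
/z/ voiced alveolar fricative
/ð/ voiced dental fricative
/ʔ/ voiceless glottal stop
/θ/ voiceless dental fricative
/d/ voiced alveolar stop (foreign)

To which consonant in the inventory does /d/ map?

t

/t/ is closest: same manner (stop), place distance 0 (alveolar→alveolar), voicing differs (+1); total 1. Next closest is /b/ at distance 3.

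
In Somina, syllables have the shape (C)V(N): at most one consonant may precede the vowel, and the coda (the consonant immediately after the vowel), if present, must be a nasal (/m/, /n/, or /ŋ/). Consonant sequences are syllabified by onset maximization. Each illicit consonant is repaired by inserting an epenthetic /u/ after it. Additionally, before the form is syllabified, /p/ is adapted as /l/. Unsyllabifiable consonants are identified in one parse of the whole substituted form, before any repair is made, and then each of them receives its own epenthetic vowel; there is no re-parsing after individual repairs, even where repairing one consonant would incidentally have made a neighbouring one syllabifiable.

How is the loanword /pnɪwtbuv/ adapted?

lunɪwutubuvu

Substitution: /p/ → /l/, giving /lnɪwtbuv/.
Under (C)V(N), the unsyllabifiable consonants are /l/, /w/, /t/, /v/ (only a nasal (/m/, /n/, or /ŋ/) is licensed in coda position; onsets are limited to one consonant).
Inserting the epenthetic vowel yields /l/ → /lu/, /w/ → /wu/, /t/ → /tu/, /v/ → /vu/.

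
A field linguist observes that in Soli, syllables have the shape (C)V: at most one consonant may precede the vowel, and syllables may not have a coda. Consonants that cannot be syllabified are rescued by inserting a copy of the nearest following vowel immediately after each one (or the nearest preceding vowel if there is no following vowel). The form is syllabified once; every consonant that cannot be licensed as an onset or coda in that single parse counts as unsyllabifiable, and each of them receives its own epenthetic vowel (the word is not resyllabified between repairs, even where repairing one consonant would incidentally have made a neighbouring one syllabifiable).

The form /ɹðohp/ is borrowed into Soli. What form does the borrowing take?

Under (C)V, the unsyllabifiable consonants are /ɹ/, /h/, /p/ (no codas are permitted; onsets are limited to one consonant).
Each unlicensed consonant becomes the onset of a new syllable: /ɹ/ → /ɹo/, /h/ → /ho/, /p/ → /po/.

ɹoðohopo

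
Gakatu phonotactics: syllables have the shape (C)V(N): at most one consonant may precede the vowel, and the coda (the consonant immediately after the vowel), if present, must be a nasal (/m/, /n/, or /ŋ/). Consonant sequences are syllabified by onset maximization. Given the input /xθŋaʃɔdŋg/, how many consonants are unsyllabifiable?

5

Under (C)V(N), the unsyllabifiable consonants are /x/, /θ/, /d/, /ŋ/, /g/ (only a nasal (/m/, /n/, or /ŋ/) is licensed in coda position; onsets are limited to one consonant).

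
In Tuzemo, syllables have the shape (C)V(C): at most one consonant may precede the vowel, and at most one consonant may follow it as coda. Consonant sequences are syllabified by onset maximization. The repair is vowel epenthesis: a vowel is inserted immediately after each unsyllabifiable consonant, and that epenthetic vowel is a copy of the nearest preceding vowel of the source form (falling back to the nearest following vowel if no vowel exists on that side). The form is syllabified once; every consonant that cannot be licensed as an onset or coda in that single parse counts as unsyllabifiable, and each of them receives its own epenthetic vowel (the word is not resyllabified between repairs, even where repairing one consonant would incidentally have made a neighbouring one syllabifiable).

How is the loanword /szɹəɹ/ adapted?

The consonants /s/, /z/ cannot be parsed into a legal (C)V(C) syllable (at most one coda consonant is licensed; onsets are limited to one consonant).
Each unlicensed consonant becomes the onset of a new syllable: /s/ → /sə/, /z/ → /zə/.

səzəɹəɹ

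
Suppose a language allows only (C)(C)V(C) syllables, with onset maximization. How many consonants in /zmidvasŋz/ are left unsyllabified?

2

The consonants /ŋ/, /z/ cannot be parsed into a legal (C)(C)V(C) syllable (at most one coda consonant is licensed; onsets may contain at most 2 consonants).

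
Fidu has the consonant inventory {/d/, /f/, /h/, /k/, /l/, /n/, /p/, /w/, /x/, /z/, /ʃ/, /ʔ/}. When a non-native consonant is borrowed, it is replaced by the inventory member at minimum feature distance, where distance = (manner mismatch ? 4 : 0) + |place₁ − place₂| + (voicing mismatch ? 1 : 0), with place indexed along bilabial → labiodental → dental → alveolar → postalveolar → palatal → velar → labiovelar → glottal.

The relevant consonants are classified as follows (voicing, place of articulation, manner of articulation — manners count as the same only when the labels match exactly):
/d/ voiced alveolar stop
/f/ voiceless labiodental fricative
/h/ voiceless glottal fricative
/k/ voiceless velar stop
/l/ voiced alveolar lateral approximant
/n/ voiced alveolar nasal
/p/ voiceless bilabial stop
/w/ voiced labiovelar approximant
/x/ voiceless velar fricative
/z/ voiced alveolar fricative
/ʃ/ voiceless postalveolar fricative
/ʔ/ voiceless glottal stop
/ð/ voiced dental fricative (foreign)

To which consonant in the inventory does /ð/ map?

/z/ is closest: same manner (fricative), place distance 1 (dental→alveolar), same voicing; total 1. Next closest is /f/ at distance 2.

z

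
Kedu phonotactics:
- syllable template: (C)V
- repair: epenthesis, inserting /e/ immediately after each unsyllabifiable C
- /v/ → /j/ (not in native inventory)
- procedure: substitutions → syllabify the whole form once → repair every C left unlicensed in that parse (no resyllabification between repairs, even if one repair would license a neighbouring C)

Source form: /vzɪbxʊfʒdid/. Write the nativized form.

jezɪbexʊfeʒedide

Substitution: /v/ → /j/, giving /jzɪbxʊfʒdid/.
The consonants /j/, /b/, /f/, /ʒ/, /d/ cannot be parsed into a legal (C)V syllable (no codas are permitted; onsets are limited to one consonant).
Inserting the epenthetic vowel yields /j/ → /je/, /b/ → /be/, /f/ → /fe/, /ʒ/ → /ʒe/, /d/ → /de/.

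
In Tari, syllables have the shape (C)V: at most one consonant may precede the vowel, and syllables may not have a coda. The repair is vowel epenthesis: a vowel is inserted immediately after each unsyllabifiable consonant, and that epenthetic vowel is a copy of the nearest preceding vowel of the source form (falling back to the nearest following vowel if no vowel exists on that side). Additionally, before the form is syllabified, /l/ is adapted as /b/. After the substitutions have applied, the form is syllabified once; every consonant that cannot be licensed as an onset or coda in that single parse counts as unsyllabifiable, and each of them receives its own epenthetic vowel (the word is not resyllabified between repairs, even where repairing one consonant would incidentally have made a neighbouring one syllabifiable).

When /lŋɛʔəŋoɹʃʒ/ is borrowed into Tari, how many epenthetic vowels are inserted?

After substitution the input is /bŋɛʔəŋoɹʃʒ/.
The unsyllabifiable consonants are /b/, /ɹ/, /ʃ/, /ʒ/; each receives one epenthetic vowel.

4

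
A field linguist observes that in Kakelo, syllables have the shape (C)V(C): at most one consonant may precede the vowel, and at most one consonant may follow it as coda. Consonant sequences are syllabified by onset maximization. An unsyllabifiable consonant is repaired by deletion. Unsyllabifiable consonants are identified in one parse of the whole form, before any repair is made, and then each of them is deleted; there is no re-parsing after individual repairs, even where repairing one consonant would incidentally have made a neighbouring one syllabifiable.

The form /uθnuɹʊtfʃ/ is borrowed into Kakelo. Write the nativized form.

Syllabifying with onset maximization leaves /f/, /ʃ/ stranded (at most one coda consonant is licensed; onsets are limited to one consonant).
Deletion applies to /f/, /ʃ/.

uθnuɹʊt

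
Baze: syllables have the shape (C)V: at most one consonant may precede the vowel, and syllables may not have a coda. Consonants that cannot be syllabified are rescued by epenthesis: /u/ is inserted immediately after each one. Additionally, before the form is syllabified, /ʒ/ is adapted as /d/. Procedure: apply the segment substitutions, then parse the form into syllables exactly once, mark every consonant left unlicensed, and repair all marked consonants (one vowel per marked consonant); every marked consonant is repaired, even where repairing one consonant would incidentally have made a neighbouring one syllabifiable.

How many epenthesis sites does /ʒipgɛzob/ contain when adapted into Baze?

After substitution the input is /dipgɛzob/.
The unsyllabifiable consonants are /p/, /b/; each receives one epenthetic vowel.

2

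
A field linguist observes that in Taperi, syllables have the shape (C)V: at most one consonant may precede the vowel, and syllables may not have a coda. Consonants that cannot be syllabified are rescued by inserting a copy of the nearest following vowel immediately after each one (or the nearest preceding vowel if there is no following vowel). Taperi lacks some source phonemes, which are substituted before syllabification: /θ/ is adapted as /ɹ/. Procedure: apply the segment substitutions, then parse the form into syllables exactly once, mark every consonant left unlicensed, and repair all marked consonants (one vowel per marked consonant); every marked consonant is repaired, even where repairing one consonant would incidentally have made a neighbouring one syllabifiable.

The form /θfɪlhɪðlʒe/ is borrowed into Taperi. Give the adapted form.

Substitution: /θ/ → /ɹ/, giving /ɹfɪlhɪðlʒe/.
Syllabifying with onset maximization leaves /ɹ/, /l/, /ð/, /l/ stranded (no codas are permitted; onsets are limited to one consonant).
Inserting the epenthetic vowel yields /ɹ/ → /ɹɪ/, /l/ → /lɪ/, /ð/ → /ðe/, /l/ → /le/.

ɹɪfɪlɪhɪðeleʒe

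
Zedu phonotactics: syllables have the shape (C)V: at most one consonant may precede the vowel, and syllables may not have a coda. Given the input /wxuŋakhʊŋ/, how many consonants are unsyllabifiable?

3

Under (C)V, the unsyllabifiable consonants are /w/, /k/, /ŋ/ (no codas are permitted; onsets are limited to one consonant).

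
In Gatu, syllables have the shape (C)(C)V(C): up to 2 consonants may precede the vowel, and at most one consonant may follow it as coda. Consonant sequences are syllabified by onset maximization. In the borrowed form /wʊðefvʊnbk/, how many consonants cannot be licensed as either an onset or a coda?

2

Under (C)(C)V(C), the unsyllabifiable consonants are /b/, /k/ (at most one coda consonant is licensed; onsets may contain at most 2 consonants).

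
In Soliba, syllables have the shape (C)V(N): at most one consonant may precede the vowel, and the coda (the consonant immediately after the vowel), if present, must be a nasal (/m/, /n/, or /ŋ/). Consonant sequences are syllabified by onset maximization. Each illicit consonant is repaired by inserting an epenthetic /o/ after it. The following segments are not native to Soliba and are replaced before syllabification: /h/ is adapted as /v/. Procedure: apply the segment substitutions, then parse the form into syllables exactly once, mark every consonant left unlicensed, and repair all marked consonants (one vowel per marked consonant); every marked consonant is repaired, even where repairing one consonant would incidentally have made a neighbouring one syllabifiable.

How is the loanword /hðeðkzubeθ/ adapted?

Substitution: /h/ → /v/, giving /vðeðkzubeθ/.
Under (C)V(N), the unsyllabifiable consonants are /v/, /ð/, /k/, /θ/ (only a nasal (/m/, /n/, or /ŋ/) is licensed in coda position; onsets are limited to one consonant).
Each unlicensed consonant becomes the onset of a new syllable: /v/ → /vo/, /ð/ → /ðo/, /k/ → /ko/, /θ/ → /θo/.

voðeðokozubeθo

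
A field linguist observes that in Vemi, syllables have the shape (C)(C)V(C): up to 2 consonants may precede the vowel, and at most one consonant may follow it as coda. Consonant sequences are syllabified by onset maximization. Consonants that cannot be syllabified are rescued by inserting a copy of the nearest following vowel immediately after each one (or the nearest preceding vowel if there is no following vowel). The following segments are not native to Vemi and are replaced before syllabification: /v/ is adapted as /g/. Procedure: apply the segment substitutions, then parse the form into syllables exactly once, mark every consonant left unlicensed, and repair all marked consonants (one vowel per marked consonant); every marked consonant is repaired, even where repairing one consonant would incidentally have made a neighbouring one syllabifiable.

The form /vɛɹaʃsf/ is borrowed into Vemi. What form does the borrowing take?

gɛɹaʃsafa

Substitution: /v/ → /g/, giving /gɛɹaʃsf/.
Syllabifying with onset maximization leaves /s/, /f/ stranded (at most one coda consonant is licensed; onsets may contain at most 2 consonants).
Each unlicensed consonant becomes the onset of a new syllable: /s/ → /sa/, /f/ → /fa/.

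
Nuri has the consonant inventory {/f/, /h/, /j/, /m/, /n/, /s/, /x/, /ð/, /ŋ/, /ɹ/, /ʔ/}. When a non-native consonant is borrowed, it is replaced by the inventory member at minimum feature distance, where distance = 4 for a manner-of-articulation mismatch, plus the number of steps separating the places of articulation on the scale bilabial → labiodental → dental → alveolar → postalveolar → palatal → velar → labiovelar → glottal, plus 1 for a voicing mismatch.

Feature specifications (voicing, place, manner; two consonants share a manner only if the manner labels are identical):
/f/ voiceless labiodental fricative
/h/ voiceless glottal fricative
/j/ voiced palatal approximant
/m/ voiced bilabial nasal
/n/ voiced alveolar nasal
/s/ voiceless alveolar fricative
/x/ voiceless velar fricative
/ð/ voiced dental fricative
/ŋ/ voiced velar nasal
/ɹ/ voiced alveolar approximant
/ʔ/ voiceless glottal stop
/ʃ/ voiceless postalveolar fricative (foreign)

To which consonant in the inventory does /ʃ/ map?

/s/ is closest: same manner (fricative), place distance 1 (postalveolar→alveolar), same voicing; total 1. Next closest is /x/ at distance 2.

s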